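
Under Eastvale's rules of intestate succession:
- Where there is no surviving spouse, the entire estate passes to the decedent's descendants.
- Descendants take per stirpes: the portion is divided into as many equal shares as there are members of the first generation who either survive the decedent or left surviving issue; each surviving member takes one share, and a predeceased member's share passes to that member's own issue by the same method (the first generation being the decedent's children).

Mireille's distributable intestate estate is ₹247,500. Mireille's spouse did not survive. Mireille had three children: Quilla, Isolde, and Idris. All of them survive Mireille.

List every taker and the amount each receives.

The entire ₹247,500 passes to the descendants.
That amount (₹247,500) is divided into 3 shares of ₹82,500: Quilla, Isolde, and Idris each take ₹82,500.

Quilla: ₹82,500; Isolde: ₹82,500; Idris: ₹82,500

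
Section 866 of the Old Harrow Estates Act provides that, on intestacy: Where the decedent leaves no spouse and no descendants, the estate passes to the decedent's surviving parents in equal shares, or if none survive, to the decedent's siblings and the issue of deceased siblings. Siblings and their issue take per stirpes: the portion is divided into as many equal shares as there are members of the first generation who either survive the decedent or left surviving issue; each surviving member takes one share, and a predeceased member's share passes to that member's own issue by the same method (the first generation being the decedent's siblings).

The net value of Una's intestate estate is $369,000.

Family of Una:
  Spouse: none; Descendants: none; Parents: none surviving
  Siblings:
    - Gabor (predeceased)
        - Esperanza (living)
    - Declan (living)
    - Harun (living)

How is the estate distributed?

Esperanza: $123,000; Declan: $123,000; Harun: $123,000

The entire $369,000 passes to the siblings and their issue.
That amount ($369,000) is divided into 3 shares of $123,000: Declan and Harun each take $123,000; Gabor's $123,000 share passes to Gabor's issue.
Gabor's share ($123,000) passes entirely to Esperanza.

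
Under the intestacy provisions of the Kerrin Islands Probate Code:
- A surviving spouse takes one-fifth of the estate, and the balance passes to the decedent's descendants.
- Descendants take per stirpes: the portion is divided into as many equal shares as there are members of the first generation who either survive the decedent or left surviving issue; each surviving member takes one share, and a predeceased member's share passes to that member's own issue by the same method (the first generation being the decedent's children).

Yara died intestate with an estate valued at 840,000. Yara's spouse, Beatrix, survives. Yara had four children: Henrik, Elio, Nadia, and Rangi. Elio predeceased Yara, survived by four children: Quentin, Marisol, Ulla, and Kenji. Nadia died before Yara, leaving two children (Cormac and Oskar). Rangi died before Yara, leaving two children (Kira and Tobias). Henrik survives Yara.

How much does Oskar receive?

Oskar receives 84,000.

Beatrix takes one-fifth of 840,000 = 168,000. The remaining 672,000 passes to the descendants.
The descendants' portion (672,000) is divided into 4 shares of 168,000: Henrik takes 168,000; Elio's 168,000 share passes to Elio's issue; Nadia's 168,000 share passes to Nadia's issue; Rangi's 168,000 share passes to Rangi's issue.
Elio's share (168,000) is divided into 4 shares of 42,000: Quentin, Marisol, Ulla, and Kenji each take 42,000.
Nadia's share (168,000) is divided into 2 shares of 84,000: Cormac and Oskar each take 84,000.
Rangi's share (168,000) is divided into 2 shares of 84,000: Kira and Tobias each take 84,000.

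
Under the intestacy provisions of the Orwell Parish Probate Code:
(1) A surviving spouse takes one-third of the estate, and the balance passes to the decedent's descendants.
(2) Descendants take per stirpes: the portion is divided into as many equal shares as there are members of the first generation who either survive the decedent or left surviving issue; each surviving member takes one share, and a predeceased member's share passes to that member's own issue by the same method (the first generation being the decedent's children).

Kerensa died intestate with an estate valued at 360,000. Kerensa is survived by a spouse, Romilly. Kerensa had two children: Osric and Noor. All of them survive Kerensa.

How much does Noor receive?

Romilly takes one-third of 360,000 = 120,000. The remaining 240,000 passes to the descendants.
The descendants' portion (240,000) is divided into 2 shares of 120,000: Osric and Noor each take 120,000.

Noor receives 120,000.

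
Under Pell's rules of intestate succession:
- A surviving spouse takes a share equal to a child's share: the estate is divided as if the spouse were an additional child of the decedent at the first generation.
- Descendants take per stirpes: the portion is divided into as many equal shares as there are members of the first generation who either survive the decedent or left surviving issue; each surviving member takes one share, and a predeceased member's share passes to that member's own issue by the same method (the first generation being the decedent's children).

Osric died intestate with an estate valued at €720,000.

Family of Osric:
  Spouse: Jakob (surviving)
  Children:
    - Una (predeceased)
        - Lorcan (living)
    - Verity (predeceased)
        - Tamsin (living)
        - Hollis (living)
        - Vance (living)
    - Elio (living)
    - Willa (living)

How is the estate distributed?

Jakob: €144,000; Lorcan: €144,000; Tamsin: €48,000; Hollis: €48,000; Vance: €48,000; Elio: €144,000; Willa: €144,000

The spouse counts as an additional share at the children's level, so there are 5 primary shares of €144,000. Jakob takes one such share (€144,000).
The children's combined portion (€576,000) is divided into 4 shares of €144,000: Elio and Willa each take €144,000; Una's €144,000 share passes to Una's issue; Verity's €144,000 share passes to Verity's issue.
Una's share (€144,000) passes entirely to Lorcan.
Verity's share (€144,000) is divided into 3 shares of €48,000: Tamsin, Hollis, and Vance each take €48,000.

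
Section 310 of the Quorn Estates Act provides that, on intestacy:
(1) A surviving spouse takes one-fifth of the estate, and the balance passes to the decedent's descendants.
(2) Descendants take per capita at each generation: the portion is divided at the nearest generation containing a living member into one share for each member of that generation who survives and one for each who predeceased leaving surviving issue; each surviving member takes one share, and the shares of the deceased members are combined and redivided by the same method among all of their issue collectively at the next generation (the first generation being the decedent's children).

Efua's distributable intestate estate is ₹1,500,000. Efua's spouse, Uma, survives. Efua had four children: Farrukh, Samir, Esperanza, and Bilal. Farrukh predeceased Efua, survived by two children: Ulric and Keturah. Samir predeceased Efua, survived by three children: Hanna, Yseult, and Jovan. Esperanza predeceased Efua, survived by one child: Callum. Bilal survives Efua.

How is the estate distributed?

Uma takes one-fifth of ₹1,500,000 = ₹300,000. The remaining ₹1,200,000 passes to the descendants.
The descendants' portion (₹1,200,000) is divided at the children's generation into 4 shares of ₹300,000. Bilal takes ₹300,000. The 3 shares of the deceased (Farrukh, Samir, and Esperanza) are combined into a pool of ₹900,000.
That pool (₹900,000) is divided at the grandchildren's generation equally among Ulric, Keturah, Hanna, Yseult, Jovan, and Callum: ₹150,000 each.

Uma: ₹300,000; Ulric: ₹150,000; Keturah: ₹150,000; Hanna: ₹150,000; Yseult: ₹150,000; Jovan: ₹150,000; Callum: ₹150,000; Bilal: ₹300,000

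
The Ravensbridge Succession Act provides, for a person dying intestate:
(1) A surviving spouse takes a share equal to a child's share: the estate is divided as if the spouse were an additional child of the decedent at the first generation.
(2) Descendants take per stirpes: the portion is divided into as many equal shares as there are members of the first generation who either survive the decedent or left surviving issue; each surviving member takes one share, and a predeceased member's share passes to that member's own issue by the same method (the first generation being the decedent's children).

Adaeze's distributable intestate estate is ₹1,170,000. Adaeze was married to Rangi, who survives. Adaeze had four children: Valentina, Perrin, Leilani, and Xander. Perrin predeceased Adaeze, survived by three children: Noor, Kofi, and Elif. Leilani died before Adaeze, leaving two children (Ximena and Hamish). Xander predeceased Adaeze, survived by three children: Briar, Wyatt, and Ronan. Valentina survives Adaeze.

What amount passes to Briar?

Briar receives ₹78,000.

The spouse counts as an additional share at the children's level, so there are 5 primary shares of ₹234,000. Rangi takes one such share (₹234,000).
The children's combined portion (₹936,000) is divided into 4 shares of ₹234,000: Valentina takes ₹234,000; Perrin's ₹234,000 share passes to Perrin's issue; Leilani's ₹234,000 share passes to Leilani's issue; Xander's ₹234,000 share passes to Xander's issue.
Perrin's share (₹234,000) is divided into 3 shares of ₹78,000: Noor, Kofi, and Elif each take ₹78,000.
Leilani's share (₹234,000) is divided into 2 shares of ₹117,000: Ximena and Hamish each take ₹117,000.
Xander's share (₹234,000) is divided into 3 shares of ₹78,000: Briar, Wyatt, and Ronan each take ₹78,000.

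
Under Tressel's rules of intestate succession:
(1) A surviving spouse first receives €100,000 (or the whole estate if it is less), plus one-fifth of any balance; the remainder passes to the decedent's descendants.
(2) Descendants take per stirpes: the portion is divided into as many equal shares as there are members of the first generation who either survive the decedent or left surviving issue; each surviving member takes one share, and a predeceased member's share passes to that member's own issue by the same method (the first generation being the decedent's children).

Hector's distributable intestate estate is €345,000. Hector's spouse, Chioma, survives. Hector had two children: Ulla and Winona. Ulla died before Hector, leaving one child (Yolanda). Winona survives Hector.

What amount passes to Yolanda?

Yolanda receives €98,000.

Chioma first takes €100,000, leaving a balance of €245,000. Chioma then takes one-fifth of the balance (€49,000), for a total of €149,000. The remaining €196,000 passes to the descendants.
The descendants' portion (€196,000) is divided into 2 shares of €98,000: Winona takes €98,000; Ulla's €98,000 share passes to Ulla's issue.
Ulla's share (€98,000) passes entirely to Yolanda.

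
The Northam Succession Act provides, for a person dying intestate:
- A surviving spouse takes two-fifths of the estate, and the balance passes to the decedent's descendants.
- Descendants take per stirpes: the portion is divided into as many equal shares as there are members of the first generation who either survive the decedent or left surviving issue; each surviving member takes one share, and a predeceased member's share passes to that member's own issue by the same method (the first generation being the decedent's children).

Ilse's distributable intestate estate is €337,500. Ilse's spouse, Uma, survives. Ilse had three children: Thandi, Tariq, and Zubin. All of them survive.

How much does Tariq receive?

Tariq receives €67,500.

Uma takes two-fifths of €337,500 = €135,000. The remaining €202,500 passes to the descendants.
The descendants' portion (€202,500) is divided into 3 shares of €67,500: Thandi, Tariq, and Zubin each take €67,500.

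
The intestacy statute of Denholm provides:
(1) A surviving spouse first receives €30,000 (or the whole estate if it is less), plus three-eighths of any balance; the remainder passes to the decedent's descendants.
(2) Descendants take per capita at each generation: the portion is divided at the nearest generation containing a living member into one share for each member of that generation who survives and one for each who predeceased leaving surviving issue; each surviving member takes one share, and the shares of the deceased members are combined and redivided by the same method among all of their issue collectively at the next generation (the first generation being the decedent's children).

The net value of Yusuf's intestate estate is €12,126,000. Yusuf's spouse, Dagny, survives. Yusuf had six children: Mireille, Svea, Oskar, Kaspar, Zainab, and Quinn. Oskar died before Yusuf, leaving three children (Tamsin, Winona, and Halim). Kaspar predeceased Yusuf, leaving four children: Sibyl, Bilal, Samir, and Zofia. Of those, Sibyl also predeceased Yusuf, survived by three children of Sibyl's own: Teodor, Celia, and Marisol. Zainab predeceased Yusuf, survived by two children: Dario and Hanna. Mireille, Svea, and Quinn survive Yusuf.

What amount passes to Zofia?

Dagny first takes €30,000, leaving a balance of €12,096,000. Dagny then takes three-eighths of the balance (€4,536,000), for a total of €4,566,000. The remaining €7,560,000 passes to the descendants.
The descendants' portion (€7,560,000) is divided at the children's generation into 6 shares of €1,260,000. Mireille, Svea, and Quinn each take €1,260,000. The 3 shares of the deceased (Oskar, Kaspar, and Zainab) are combined into a pool of €3,780,000.
That pool (€3,780,000) is divided at the grandchildren's generation into 9 shares of €420,000. Tamsin, Winona, Halim, Bilal, Samir, Zofia, Dario, and Hanna each take €420,000. The remaining share for the deceased Sibyl (€420,000) is carried to the next generation.
That pool (€420,000) is divided at the great-grandchildren's generation equally among Teodor, Celia, and Marisol: €140,000 each.

Zofia receives €420,000.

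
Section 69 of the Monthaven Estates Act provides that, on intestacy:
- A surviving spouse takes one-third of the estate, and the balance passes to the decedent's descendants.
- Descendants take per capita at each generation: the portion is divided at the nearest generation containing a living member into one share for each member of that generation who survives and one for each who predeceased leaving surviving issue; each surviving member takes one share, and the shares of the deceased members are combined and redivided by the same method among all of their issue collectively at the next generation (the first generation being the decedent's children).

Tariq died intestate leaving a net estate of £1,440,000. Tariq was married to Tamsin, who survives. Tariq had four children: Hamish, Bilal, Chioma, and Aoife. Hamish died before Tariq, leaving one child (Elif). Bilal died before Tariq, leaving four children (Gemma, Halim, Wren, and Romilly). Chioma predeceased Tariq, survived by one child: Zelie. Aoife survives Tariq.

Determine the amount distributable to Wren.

Wren receives £120,000.

Tamsin takes one-third of £1,440,000 = £480,000. The remaining £960,000 passes to the descendants.
The descendants' portion (£960,000) is divided at the children's generation into 4 shares of £240,000. Aoife takes £240,000. The 3 shares of the deceased (Hamish, Bilal, and Chioma) are combined into a pool of £720,000.
That pool (£720,000) is divided at the grandchildren's generation equally among Elif, Gemma, Halim, Wren, Romilly, and Zelie: £120,000 each.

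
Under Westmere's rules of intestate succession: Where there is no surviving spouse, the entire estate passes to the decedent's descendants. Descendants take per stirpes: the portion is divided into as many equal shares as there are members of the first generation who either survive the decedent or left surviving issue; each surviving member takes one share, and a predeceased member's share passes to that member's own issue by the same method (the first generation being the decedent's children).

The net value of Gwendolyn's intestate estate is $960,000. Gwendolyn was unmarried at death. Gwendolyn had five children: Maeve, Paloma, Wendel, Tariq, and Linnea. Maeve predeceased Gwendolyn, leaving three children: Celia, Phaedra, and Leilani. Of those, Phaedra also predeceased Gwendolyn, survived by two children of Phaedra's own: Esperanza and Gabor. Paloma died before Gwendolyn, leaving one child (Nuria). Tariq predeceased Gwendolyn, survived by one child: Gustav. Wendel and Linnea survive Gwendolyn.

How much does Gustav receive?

Gustav receives $192,000.

The entire $960,000 passes to the descendants.
That amount ($960,000) is divided into 5 shares of $192,000: Wendel and Linnea each take $192,000; Maeve's $192,000 share passes to Maeve's issue; Paloma's $192,000 share passes to Paloma's issue; Tariq's $192,000 share passes to Tariq's issue.
Maeve's share ($192,000) is divided into 3 shares of $64,000: Celia and Leilani each take $64,000; Phaedra's $64,000 share passes to Phaedra's issue.
Phaedra's share ($64,000) is divided into 2 shares of $32,000: Esperanza and Gabor each take $32,000.
Paloma's share ($192,000) passes entirely to Nuria.
Tariq's share ($192,000) passes entirely to Gustav.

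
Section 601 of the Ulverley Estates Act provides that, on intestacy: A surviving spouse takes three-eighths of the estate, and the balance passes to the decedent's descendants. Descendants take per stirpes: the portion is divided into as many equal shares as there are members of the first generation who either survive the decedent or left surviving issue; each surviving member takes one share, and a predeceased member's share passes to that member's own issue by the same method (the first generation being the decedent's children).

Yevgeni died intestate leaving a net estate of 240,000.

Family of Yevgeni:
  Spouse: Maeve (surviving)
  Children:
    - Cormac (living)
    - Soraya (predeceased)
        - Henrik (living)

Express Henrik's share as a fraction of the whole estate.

Maeve takes three-eighths of 240,000 = 90,000. The remaining 150,000 passes to the descendants.
The descendants' portion (150,000) is divided into 2 shares of 75,000: Cormac takes 75,000; Soraya's 75,000 share passes to Soraya's issue.
Soraya's share (75,000) passes entirely to Henrik.

Henrik receives 5/16 of the estate.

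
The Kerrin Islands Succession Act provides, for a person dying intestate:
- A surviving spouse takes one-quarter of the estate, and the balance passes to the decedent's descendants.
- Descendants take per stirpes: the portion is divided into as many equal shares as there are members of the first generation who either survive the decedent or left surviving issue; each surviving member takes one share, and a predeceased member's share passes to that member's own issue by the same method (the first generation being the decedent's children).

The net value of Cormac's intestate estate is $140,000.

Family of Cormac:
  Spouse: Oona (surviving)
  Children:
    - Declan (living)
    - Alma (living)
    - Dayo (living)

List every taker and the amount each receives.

Oona: $35,000; Declan: $35,000; Alma: $35,000; Dayo: $35,000

Oona takes one-quarter of $140,000 = $35,000. The remaining $105,000 passes to the descendants.
The descendants' portion ($105,000) is divided into 3 shares of $35,000: Declan, Alma, and Dayo each take $35,000.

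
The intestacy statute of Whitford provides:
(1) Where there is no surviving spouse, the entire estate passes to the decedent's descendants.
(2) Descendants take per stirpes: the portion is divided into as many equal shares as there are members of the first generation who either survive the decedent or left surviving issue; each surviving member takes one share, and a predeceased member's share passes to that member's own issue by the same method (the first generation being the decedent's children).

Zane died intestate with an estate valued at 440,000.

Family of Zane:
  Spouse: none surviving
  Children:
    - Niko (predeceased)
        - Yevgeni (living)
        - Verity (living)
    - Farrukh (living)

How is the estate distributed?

The entire 440,000 passes to the descendants.
That amount (440,000) is divided into 2 shares of 220,000: Farrukh takes 220,000; Niko's 220,000 share passes to Niko's issue.
Niko's share (220,000) is divided into 2 shares of 110,000: Yevgeni and Verity each take 110,000.

Yevgeni: 110,000; Verity: 110,000; Farrukh: 220,000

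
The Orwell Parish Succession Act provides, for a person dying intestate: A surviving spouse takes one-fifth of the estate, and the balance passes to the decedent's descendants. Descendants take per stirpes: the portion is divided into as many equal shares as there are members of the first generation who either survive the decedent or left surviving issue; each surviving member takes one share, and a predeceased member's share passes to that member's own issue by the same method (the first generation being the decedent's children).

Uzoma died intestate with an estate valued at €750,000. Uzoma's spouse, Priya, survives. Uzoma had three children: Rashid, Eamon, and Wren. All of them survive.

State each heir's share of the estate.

Priya: €150,000; Rashid: €200,000; Eamon: €200,000; Wren: €200,000

Priya takes one-fifth of €750,000 = €150,000. The remaining €600,000 passes to the descendants.
The descendants' portion (€600,000) is divided into 3 shares of €200,000: Rashid, Eamon, and Wren each take €200,000.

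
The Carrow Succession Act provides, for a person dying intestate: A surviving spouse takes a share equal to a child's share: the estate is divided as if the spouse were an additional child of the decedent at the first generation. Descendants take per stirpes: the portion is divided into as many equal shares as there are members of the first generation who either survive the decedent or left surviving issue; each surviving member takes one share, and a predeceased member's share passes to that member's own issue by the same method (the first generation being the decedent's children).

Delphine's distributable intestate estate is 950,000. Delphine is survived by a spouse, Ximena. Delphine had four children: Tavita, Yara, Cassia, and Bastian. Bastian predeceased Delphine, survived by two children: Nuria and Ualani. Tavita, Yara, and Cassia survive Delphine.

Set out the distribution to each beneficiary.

Ximena: 190,000; Tavita: 190,000; Yara: 190,000; Cassia: 190,000; Nuria: 95,000; Ualani: 95,000

The spouse counts as an additional share at the children's level, so there are 5 primary shares of 190,000. Ximena takes one such share (190,000).
The children's combined portion (760,000) is divided into 4 shares of 190,000: Tavita, Yara, and Cassia each take 190,000; Bastian's 190,000 share passes to Bastian's issue.
Bastian's share (190,000) is divided into 2 shares of 95,000: Nuria and Ualani each take 95,000.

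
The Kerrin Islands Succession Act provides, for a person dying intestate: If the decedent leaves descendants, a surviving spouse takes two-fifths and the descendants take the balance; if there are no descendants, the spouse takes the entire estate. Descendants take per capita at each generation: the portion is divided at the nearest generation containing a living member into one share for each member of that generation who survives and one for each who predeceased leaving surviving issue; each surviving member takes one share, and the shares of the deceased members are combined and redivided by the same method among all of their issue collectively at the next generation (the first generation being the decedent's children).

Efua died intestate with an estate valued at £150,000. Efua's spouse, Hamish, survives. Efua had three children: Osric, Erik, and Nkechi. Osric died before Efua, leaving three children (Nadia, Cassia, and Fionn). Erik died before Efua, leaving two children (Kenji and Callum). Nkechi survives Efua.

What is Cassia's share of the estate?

Hamish takes two-fifths of £150,000 = £60,000. The remaining £90,000 passes to the descendants.
The descendants' portion (£90,000) is divided at the children's generation into 3 shares of £30,000. Nkechi takes £30,000. The 2 shares of the deceased (Osric and Erik) are combined into a pool of £60,000.
That pool (£60,000) is divided at the grandchildren's generation equally among Nadia, Cassia, Fionn, Kenji, and Callum: £12,000 each.

Cassia receives £12,000.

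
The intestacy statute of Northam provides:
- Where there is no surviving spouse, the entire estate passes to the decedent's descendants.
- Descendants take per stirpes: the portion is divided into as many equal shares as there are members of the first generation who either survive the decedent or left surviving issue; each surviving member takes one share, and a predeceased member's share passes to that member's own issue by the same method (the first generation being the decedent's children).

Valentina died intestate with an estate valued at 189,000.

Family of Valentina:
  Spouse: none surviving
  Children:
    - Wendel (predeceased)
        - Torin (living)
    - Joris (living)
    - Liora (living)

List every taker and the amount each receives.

The entire 189,000 passes to the descendants.
That amount (189,000) is divided into 3 shares of 63,000: Joris and Liora each take 63,000; Wendel's 63,000 share passes to Wendel's issue.
Wendel's share (63,000) passes entirely to Torin.

Torin: 63,000; Joris: 63,000; Liora: 63,000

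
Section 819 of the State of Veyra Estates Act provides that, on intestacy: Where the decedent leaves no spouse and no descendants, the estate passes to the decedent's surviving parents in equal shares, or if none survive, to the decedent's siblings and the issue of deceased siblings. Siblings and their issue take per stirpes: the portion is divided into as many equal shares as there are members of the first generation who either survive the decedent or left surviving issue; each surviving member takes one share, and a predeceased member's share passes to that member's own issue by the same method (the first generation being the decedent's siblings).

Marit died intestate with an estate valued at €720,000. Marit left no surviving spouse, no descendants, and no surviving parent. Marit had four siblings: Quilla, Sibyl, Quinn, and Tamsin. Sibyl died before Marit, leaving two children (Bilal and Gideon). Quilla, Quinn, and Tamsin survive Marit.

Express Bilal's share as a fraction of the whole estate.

The entire €720,000 passes to the siblings and their issue.
That amount (€720,000) is divided into 4 shares of €180,000: Quilla, Quinn, and Tamsin each take €180,000; Sibyl's €180,000 share passes to Sibyl's issue.
Sibyl's share (€180,000) is divided into 2 shares of €90,000: Bilal and Gideon each take €90,000.

Bilal receives 1/8 of the estate.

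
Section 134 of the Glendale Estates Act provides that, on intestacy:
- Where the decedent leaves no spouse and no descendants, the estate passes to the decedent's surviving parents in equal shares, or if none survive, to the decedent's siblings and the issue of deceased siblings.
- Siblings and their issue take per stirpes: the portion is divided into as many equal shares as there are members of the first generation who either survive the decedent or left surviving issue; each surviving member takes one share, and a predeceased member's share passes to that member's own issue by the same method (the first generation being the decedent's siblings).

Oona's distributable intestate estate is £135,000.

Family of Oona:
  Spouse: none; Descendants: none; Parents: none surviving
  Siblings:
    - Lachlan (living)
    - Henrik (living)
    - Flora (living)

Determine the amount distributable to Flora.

The entire £135,000 passes to the siblings and their issue.
That amount (£135,000) is divided into 3 shares of £45,000: Lachlan, Henrik, and Flora each take £45,000.

Flora receives £45,000.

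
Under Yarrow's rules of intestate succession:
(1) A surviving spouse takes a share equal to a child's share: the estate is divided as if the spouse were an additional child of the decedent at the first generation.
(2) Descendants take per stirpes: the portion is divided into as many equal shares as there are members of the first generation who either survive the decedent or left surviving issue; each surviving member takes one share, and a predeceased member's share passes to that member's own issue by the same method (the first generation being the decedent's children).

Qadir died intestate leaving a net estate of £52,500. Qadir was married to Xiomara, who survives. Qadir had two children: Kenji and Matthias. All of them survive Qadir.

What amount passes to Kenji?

Kenji receives £17,500.

The spouse counts as an additional share at the children's level, so there are 3 primary shares of £17,500. Xiomara takes one such share (£17,500).
The children's combined portion (£35,000) is divided into 2 shares of £17,500: Kenji and Matthias each take £17,500.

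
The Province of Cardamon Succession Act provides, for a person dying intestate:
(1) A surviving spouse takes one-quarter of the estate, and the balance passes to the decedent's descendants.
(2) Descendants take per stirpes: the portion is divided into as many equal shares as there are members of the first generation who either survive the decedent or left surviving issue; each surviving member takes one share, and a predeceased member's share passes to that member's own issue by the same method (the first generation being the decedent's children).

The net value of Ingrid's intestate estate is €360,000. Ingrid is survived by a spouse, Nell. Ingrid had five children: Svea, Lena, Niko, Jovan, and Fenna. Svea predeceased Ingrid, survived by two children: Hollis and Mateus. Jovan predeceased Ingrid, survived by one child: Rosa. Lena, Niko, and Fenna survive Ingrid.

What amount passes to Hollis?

Nell takes one-quarter of €360,000 = €90,000. The remaining €270,000 passes to the descendants.
The descendants' portion (€270,000) is divided into 5 shares of €54,000: Lena, Niko, and Fenna each take €54,000; Svea's €54,000 share passes to Svea's issue; Jovan's €54,000 share passes to Jovan's issue.
Svea's share (€54,000) is divided into 2 shares of €27,000: Hollis and Mateus each take €27,000.
Jovan's share (€54,000) passes entirely to Rosa.

Hollis receives €27,000.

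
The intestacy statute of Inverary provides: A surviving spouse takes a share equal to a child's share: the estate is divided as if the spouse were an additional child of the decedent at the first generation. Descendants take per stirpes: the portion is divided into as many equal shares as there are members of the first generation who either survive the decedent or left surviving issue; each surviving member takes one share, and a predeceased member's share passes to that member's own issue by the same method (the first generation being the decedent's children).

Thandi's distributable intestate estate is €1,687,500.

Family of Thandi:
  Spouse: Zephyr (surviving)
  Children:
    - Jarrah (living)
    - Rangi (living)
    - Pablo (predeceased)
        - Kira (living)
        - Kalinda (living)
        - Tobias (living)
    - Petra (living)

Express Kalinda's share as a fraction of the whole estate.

The spouse counts as an additional share at the children's level, so there are 5 primary shares of €337,500. Zephyr takes one such share (€337,500).
The children's combined portion (€1,350,000) is divided into 4 shares of €337,500: Jarrah, Rangi, and Petra each take €337,500; Pablo's €337,500 share passes to Pablo's issue.
Pablo's share (€337,500) is divided into 3 shares of €112,500: Kira, Kalinda, and Tobias each take €112,500.

Kalinda receives 1/15 of the estate.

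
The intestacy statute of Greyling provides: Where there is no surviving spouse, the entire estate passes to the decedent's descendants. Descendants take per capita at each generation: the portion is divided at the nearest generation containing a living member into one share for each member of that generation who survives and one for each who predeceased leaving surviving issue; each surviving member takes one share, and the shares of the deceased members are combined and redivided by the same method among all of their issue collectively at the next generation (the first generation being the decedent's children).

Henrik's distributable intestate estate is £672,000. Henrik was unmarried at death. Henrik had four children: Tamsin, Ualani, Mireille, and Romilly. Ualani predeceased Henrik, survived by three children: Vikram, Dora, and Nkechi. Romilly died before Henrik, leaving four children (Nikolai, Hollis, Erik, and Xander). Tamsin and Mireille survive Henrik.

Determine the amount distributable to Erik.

The entire £672,000 passes to the descendants.
That amount (£672,000) is divided at the children's generation into 4 shares of £168,000. Tamsin and Mireille each take £168,000. The 2 shares of the deceased (Ualani and Romilly) are combined into a pool of £336,000.
That pool (£336,000) is divided at the grandchildren's generation equally among Vikram, Dora, Nkechi, Nikolai, Hollis, Erik, and Xander: £48,000 each.

Erik receives £48,000.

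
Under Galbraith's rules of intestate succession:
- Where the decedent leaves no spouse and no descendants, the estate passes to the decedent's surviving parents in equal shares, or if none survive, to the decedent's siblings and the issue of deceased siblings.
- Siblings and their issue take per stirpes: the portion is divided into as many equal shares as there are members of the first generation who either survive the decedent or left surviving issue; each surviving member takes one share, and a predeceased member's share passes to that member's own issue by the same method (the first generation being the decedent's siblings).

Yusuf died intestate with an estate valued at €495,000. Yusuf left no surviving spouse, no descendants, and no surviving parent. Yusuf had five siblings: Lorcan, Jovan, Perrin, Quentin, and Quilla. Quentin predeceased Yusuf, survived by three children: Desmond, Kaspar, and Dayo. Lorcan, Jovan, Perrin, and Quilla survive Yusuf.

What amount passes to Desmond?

Desmond receives €33,000.

The entire €495,000 passes to the siblings and their issue.
That amount (€495,000) is divided into 5 shares of €99,000: Lorcan, Jovan, Perrin, and Quilla each take €99,000; Quentin's €99,000 share passes to Quentin's issue.
Quentin's share (€99,000) is divided into 3 shares of €33,000: Desmond, Kaspar, and Dayo each take €33,000.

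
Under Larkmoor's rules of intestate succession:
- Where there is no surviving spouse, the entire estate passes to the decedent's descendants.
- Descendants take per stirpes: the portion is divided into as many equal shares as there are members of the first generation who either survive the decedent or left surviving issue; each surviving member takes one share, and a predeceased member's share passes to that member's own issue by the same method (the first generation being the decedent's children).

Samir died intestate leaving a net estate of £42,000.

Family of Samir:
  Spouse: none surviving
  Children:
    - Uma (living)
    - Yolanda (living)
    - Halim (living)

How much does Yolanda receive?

Yolanda receives £14,000.

The entire £42,000 passes to the descendants.
That amount (£42,000) is divided into 3 shares of £14,000: Uma, Yolanda, and Halim each take £14,000.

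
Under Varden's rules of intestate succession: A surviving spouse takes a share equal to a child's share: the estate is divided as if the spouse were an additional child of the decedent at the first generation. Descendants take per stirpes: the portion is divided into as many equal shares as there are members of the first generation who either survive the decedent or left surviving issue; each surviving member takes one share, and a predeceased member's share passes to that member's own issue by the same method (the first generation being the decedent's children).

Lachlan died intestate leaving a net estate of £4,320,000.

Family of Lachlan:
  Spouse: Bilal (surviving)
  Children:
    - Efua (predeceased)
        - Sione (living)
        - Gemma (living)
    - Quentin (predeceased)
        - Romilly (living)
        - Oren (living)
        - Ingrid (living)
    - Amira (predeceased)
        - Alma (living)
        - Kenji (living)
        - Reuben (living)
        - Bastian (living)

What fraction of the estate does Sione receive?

Sione receives 1/8 of the estate.

The spouse counts as an additional share at the children's level, so there are 4 primary shares of £1,080,000. Bilal takes one such share (£1,080,000).
The children's combined portion (£3,240,000) is divided into 3 shares of £1,080,000: Efua's £1,080,000 share passes to Efua's issue; Quentin's £1,080,000 share passes to Quentin's issue; Amira's £1,080,000 share passes to Amira's issue.
Efua's share (£1,080,000) is divided into 2 shares of £540,000: Sione and Gemma each take £540,000.
Quentin's share (£1,080,000) is divided into 3 shares of £360,000: Romilly, Oren, and Ingrid each take £360,000.
Amira's share (£1,080,000) is divided into 4 shares of £270,000: Alma, Kenji, Reuben, and Bastian each take £270,000.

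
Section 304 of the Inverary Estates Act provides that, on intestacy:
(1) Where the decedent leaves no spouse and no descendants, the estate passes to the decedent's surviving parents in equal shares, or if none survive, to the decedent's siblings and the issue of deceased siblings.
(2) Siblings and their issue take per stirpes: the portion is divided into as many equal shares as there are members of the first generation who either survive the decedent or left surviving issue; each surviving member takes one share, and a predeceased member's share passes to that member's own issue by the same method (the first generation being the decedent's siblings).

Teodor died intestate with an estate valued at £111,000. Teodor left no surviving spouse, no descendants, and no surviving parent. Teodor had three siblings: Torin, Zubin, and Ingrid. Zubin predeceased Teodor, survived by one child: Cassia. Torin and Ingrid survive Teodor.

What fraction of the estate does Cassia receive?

The entire £111,000 passes to the siblings and their issue.
That amount (£111,000) is divided into 3 shares of £37,000: Torin and Ingrid each take £37,000; Zubin's £37,000 share passes to Zubin's issue.
Zubin's share (£37,000) passes entirely to Cassia.

Cassia receives 1/3 of the estate.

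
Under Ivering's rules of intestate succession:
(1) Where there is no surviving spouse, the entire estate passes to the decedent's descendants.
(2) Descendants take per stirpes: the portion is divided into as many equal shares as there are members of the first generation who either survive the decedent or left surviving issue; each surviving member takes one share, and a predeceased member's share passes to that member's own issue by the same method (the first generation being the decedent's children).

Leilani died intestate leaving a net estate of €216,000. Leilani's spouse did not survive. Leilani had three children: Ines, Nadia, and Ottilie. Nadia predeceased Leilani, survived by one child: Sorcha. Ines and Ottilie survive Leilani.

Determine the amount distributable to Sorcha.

The entire €216,000 passes to the descendants.
That amount (€216,000) is divided into 3 shares of €72,000: Ines and Ottilie each take €72,000; Nadia's €72,000 share passes to Nadia's issue.
Nadia's share (€72,000) passes entirely to Sorcha.

Sorcha receives €72,000.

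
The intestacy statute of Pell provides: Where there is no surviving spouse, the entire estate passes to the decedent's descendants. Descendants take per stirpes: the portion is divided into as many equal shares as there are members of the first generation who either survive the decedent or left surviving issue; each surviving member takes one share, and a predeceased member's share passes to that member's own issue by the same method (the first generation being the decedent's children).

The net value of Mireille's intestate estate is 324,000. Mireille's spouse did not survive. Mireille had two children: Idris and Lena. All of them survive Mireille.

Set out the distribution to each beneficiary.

Idris: 162,000; Lena: 162,000

The entire 324,000 passes to the descendants.
That amount (324,000) is divided into 2 shares of 162,000: Idris and Lena each take 162,000.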